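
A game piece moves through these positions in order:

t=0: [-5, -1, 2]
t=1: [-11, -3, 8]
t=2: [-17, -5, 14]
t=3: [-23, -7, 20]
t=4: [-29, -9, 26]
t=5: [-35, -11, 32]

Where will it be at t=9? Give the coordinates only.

[-59, -19, 56]

Each step adds [-6, -2, +6] to the position.
step 6: [-35, -11, 32] + [-6, -2, +6] → [-41, -13, 38]
step 7: [-41, -13, 38] + [-6, -2, +6] → [-47, -15, 44]
step 8: [-47, -15, 44] + [-6, -2, +6] → [-53, -17, 50]
step 9: [-53, -17, 50] + [-6, -2, +6] → [-59, -19, 56]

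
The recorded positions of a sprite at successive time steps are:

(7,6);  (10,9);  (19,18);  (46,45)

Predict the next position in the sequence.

Consecutive displacements (+3,+3), (+9,+9), (+27,+27) scale by a factor of 3 each step.
step 4: (46,45) + (+81,+81) → (127,126)

(127,126)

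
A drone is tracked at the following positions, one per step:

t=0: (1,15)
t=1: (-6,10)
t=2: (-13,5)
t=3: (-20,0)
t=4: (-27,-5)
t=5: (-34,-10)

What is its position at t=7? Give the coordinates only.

Each step adds (-7,-5) to the position.
step 6: (-34,-10) + (-7,-5) → (-41,-15)
step 7: (-41,-15) + (-7,-5) → (-48,-20)

(-48,-20)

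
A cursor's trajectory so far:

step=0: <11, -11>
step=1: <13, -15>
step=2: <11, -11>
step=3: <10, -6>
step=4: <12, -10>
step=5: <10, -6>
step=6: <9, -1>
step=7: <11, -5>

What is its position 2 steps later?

The moves between consecutive positions are <+2, -4>, <-2, +4>, <-1, +5>, <+2, -4>, <-2, +4>, <-1, +5>, <+2, -4>; they repeat the 3-cycle [<+2, -4>, <-2, +4>, <-1, +5>].
step 8: apply <-2, +4> → <9, -1>
step 9: apply <-1, +5> → <8, 4>

<8, 4>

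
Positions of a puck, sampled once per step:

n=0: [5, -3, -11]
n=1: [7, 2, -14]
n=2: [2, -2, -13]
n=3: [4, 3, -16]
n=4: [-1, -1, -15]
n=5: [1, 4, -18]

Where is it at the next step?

The moves between consecutive positions are [+2, +5, -3], [-5, -4, +1], [+2, +5, -3], [-5, -4, +1], [+2, +5, -3]; they repeat the 2-cycle [[+2, +5, -3], [-5, -4, +1]].
step 6: apply [-5, -4, +1] → [-4, 0, -17]

[-4, 0, -17]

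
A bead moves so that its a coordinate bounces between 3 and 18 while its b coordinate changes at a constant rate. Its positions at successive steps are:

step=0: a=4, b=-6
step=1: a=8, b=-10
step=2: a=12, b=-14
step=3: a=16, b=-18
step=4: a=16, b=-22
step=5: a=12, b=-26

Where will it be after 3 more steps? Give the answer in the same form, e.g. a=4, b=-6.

The a coordinate travels 4 per step and bounces off the walls at 3 and 18.
  step 6: 12 → 8
  step 7: 8 → 4
  step 8: 4 → 6
The b coordinate changes by -4 each step: at step 8 it is -38.

a=6, b=-38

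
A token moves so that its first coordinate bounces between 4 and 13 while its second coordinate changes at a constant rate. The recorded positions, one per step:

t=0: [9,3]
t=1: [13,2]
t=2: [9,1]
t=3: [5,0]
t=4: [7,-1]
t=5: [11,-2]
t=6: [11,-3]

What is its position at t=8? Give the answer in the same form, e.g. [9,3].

The first coordinate reflects between 4 and 13, moving 4 per step.
  step 7: 11 → 7
  step 8: 7 → 5
The second coordinate changes by -1 each step: at step 8 it is -5.

[5,-5]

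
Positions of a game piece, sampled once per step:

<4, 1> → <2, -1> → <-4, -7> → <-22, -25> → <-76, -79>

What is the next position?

Step-to-step displacements: <-2, -2>, <-6, -6>, <-18, -18>, <-54, -54>; each is 3× the previous.
step 5: <-76, -79> + <-162, -162> → <-238, -241>

<-238, -241>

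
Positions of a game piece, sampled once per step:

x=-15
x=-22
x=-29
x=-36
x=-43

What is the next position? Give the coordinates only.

Constant displacement of -7 per step.
step 5: -43 − 7 → x=-50

x=-50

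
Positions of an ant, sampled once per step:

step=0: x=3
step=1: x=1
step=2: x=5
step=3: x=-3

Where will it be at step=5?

x=-19

Consecutive displacements -2, +4, -8 scale by a factor of -2 each step.
step 4: -3 + 16 → x=13
step 5: 13 − 32 → x=-19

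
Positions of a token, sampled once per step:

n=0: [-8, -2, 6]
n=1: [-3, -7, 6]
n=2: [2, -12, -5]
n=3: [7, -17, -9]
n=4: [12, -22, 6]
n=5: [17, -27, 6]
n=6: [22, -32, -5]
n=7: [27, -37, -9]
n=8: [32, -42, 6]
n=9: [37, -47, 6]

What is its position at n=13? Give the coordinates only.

First: linear, +5 per step → 57 at step 13.
Second: linear, -5 per step → -67 at step 13.
Third: cycles through 6, 6, -5, -9 every 4 steps. Step 13 lands at position 1 of the cycle → 6.

[57, -67, 6]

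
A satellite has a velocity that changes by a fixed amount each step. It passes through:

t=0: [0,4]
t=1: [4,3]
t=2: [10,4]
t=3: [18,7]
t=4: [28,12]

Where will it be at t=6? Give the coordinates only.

Successive displacements: [+4,-1], [+6,+1], [+8,+3], [+10,+5] — each changes by [+2,+2].
step 5: [28,12] + [+12,+7] → [40,19]
step 6: [40,19] + [+14,+9] → [54,28]

[54,28]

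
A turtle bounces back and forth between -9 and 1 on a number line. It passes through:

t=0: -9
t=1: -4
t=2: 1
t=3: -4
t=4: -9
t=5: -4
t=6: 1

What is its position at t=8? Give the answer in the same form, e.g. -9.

-9

The value travels 5 per step and bounces off the walls at -9 and 1.
  step 7: 1 → -4
  step 8: -4 → -9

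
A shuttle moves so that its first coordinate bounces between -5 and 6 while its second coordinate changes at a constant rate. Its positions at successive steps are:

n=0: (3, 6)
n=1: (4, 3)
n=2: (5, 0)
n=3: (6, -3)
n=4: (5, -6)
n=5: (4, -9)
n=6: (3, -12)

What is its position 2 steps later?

The first coordinate travels 1 per step and bounces off the walls at -5 and 6.
  step 7: 3 → 2
  step 8: 2 → 1
The second coordinate changes by -3 each step: at step 8 it is -18.

(1, -18)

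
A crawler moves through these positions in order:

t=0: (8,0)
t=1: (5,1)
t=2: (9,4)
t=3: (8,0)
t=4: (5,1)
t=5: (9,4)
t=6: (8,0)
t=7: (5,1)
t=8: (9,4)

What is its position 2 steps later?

Differencing gives (-3,+1), (+4,+3), (-1,-4), (-3,+1), (+4,+3), (-1,-4), (-3,+1), (+4,+3). This is the pattern (-3,+1), (+4,+3), (-1,-4) repeated.
step 9: apply (-1,-4) → (8,0)
step 10: apply (-3,+1) → (5,1)

(5,1)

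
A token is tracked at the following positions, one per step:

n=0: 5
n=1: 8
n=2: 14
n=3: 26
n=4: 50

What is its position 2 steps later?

Step-to-step displacements: +3, +6, +12, +24; each is 2× the previous.
step 5: 50 + 48 → 98
step 6: 98 + 96 → 194

194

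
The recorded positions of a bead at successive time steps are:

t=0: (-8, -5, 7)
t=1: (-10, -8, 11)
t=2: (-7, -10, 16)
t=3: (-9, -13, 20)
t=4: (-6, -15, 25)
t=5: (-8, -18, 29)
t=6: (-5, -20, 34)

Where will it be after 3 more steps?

Differencing gives (-2, -3, +4), (+3, -2, +5), (-2, -3, +4), (+3, -2, +5), (-2, -3, +4), (+3, -2, +5). This is the pattern (-2, -3, +4), (+3, -2, +5) repeated.
step 7: apply (-2, -3, +4) → (-7, -23, 38)
step 8: apply (+3, -2, +5) → (-4, -25, 43)
step 9: apply (-2, -3, +4) → (-6, -28, 47)

(-6, -28, 47)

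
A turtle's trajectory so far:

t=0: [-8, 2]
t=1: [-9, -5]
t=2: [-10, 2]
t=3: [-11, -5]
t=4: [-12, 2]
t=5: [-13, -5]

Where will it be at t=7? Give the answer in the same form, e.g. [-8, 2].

[-15, -5]

First: linear, -1 per step → -15 at step 7.
Second: cycles through 2, -5 every 2 steps. Step 7 lands at position 1 of the cycle → -5.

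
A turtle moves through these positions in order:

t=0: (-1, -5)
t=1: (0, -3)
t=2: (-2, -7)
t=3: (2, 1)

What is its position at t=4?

(-6, -15)

The jumps are (+1, +2), (-2, -4), (+4, +8) — a geometric progression with ratio -2.
step 4: (2, 1) + (-8, -16) → (-6, -15)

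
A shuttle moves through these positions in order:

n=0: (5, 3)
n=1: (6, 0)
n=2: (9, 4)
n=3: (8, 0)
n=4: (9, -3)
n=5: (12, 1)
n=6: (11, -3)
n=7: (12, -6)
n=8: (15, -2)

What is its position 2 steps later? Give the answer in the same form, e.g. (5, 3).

The moves between consecutive positions are (+1, -3), (+3, +4), (-1, -4), (+1, -3), (+3, +4), (-1, -4), (+1, -3), (+3, +4); they repeat the 3-cycle [(+1, -3), (+3, +4), (-1, -4)].
step 9: apply (-1, -4) → (14, -6)
step 10: apply (+1, -3) → (15, -9)

(15, -9)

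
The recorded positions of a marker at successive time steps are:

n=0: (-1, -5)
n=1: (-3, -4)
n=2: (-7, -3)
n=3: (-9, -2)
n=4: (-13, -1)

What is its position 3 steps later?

(-21, 2)

Differencing gives (-2, +1), (-4, +1), (-2, +1), (-4, +1). This is the pattern (-2, +1), (-4, +1) repeated.
step 5: apply (-2, +1) → (-15, 0)
step 6: apply (-4, +1) → (-19, 1)
step 7: apply (-2, +1) → (-21, 2)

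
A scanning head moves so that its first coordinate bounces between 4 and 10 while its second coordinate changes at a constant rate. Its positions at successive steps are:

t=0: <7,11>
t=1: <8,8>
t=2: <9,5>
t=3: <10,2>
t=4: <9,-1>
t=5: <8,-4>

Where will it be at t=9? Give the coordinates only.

<4,-16>

The first coordinate travels 1 per step and bounces off the walls at 4 and 10.
  step 6: 8 → 7
  step 7: 7 → 6
  step 8: 6 → 5
  step 9: 5 → 4
The second coordinate changes by -3 each step: at step 9 it is -16.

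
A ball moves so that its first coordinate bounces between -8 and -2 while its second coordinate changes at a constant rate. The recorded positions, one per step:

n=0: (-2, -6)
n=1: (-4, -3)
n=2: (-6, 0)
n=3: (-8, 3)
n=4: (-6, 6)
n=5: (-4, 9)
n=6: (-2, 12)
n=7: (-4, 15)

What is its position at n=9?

(-8, 21)

The first coordinate travels 2 per step and bounces off the walls at -8 and -2.
  step 8: -4 → -6
  step 9: -6 → -8
The second coordinate changes by +3 each step: at step 9 it is 21.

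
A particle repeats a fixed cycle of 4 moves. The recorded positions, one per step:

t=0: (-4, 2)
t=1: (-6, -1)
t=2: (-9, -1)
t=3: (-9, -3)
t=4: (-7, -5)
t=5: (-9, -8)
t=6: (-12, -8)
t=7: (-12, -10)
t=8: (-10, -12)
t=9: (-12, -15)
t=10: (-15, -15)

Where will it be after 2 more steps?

Step-to-step displacements: (-2, -3), (-3, +0), (+0, -2), (+2, -2), (-2, -3), (-3, +0), (+0, -2), (+2, -2), (-2, -3), (-3, +0) — a repeating cycle of length 4.
step 11: apply (+0, -2) → (-15, -17)
step 12: apply (+2, -2) → (-13, -19)

(-13, -19)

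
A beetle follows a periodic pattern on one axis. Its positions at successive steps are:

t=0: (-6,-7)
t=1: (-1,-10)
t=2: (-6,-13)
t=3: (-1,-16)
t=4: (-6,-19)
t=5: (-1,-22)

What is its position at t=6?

First: cycles through -6, -1 every 2 steps. Step 6 lands at position 0 of the cycle → -6.
Second: linear, -3 per step → -25 at step 6.

(-6,-25)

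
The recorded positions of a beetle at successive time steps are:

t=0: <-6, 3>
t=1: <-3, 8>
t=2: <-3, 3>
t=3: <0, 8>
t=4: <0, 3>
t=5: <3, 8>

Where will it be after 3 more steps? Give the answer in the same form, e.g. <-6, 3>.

Differencing gives <+3, +5>, <+0, -5>, <+3, +5>, <+0, -5>, <+3, +5>. This is the pattern <+3, +5>, <+0, -5> repeated.
step 6: apply <+0, -5> → <3, 3>
step 7: apply <+3, +5> → <6, 8>
step 8: apply <+0, -5> → <6, 3>

<6, 3>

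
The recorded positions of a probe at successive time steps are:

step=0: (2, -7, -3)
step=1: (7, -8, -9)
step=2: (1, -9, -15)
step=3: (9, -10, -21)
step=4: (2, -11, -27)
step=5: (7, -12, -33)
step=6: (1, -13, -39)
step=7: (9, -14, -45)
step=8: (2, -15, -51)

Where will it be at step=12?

First: cycles through 2, 7, 1, 9 every 4 steps. Step 12 lands at position 0 of the cycle → 2.
Second: linear, -1 per step → -19 at step 12.
Third: linear, -6 per step → -75 at step 12.

(2, -19, -75)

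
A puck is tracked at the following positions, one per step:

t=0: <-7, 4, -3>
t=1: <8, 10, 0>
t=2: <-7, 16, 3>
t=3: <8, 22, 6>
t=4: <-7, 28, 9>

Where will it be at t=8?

<-7, 52, 21>

First: cycles through -7, 8 every 2 steps. Step 8 lands at position 0 of the cycle → -7.
Second: linear, +6 per step → 52 at step 8.
Third: linear, +3 per step → 21 at step 8.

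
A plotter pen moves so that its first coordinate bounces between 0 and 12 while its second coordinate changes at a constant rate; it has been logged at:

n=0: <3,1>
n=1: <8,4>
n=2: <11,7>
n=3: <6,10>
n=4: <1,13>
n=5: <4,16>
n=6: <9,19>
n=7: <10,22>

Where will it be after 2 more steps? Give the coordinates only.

<0,28>

The first coordinate reflects between 0 and 12, moving 5 per step.
  step 8: 10 → 5
  step 9: 5 → 0
The second coordinate changes by +3 each step: at step 9 it is 28.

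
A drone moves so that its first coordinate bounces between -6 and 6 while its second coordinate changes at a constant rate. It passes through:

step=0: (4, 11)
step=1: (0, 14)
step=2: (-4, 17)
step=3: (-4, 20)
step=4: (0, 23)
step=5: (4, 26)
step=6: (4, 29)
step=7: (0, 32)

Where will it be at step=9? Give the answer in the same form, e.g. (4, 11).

(-4, 38)

The first coordinate reflects between -6 and 6, moving 4 per step.
  step 8: 0 → -4
  step 9: -4 → -4
The second coordinate changes by +3 each step: at step 9 it is 38.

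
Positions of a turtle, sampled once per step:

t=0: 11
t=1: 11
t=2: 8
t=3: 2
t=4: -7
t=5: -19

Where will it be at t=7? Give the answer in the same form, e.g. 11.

Taking differences between consecutive positions: +0, -3, -6, -9, -12. These grow by -3 each step.
step 6: -19 − 15 → -34
step 7: -34 − 18 → -52

-52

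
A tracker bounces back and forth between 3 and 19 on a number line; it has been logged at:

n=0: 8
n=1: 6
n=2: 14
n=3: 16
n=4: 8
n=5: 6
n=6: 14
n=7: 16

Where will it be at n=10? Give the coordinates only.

The value reflects between 3 and 19, moving 8 per step.
  step 8: 16 → 8
  step 9: 8 → 6
  step 10: 6 → 14

14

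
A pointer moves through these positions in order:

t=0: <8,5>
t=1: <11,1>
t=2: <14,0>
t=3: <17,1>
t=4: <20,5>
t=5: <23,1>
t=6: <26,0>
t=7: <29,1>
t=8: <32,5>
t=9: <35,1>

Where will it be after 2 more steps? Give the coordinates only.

The first coordinate changes by +3 each step, so at step 11 it is 8 + 11·(3) = 41.
The second coordinate repeats the cycle [5, 1, 0, 1] with period 4; step 11 mod 4 = 3, giving 1.

<41,1>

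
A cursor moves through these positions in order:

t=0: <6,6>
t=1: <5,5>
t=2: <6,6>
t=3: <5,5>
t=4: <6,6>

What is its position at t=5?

<5,5>

The jumps are <-1,-1>, <+1,+1>, <-1,-1>, <+1,+1> — a geometric progression with ratio -1.
step 5: <6,6> + <-1,-1> → <5,5>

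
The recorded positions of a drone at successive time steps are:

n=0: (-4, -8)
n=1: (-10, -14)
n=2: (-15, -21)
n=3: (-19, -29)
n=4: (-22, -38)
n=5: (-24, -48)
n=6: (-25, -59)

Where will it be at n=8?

(-24, -84)

Taking differences between consecutive positions: (-6, -6), (-5, -7), (-4, -8), (-3, -9), (-2, -10), (-1, -11). These grow by (+1, -1) each step.
step 7: (-25, -59) + (+0, -12) → (-25, -71)
step 8: (-25, -71) + (+1, -13) → (-24, -84)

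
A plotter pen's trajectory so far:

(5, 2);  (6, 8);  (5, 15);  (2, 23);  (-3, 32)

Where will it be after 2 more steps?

Successive displacements: (+1, +6), (-1, +7), (-3, +8), (-5, +9) — each changes by (-2, +1).
step 5: (-3, 32) + (-7, +10) → (-10, 42)
step 6: (-10, 42) + (-9, +11) → (-19, 53)

(-19, 53)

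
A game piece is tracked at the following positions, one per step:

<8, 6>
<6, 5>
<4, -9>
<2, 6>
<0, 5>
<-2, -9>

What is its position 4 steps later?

<-10, 6>

First: linear, -2 per step → -10 at step 9.
Second: cycles through 6, 5, -9 every 3 steps. Step 9 lands at position 0 of the cycle → 6.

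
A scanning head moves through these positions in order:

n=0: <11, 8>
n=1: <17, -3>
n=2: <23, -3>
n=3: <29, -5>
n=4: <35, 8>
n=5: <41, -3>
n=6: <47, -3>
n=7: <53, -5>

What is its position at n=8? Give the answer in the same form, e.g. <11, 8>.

<59, 8>

First: linear, +6 per step → 59 at step 8.
Second: cycles through 8, -3, -3, -5 every 4 steps. Step 8 lands at position 0 of the cycle → 8.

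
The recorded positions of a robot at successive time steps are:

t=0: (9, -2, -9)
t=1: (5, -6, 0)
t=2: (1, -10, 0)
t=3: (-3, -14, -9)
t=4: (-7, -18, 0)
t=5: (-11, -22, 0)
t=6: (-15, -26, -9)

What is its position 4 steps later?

(-31, -42, 0)

First: linear, -4 per step → -31 at step 10.
Second: linear, -4 per step → -42 at step 10.
Third: cycles through -9, 0, 0 every 3 steps. Step 10 lands at position 1 of the cycle → 0.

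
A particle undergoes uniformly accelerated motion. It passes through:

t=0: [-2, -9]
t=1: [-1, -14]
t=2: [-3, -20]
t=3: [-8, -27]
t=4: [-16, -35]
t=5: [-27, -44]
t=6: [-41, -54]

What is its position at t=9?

[-101, -90]

First differences are [+1, -5], [-2, -6], [-5, -7], [-8, -8], [-11, -9], [-14, -10]; their common second difference is [-3, -1] (constant acceleration).
step 7: [-41, -54] + [-17, -11] → [-58, -65]
step 8: [-58, -65] + [-20, -12] → [-78, -77]
step 9: [-78, -77] + [-23, -13] → [-101, -90]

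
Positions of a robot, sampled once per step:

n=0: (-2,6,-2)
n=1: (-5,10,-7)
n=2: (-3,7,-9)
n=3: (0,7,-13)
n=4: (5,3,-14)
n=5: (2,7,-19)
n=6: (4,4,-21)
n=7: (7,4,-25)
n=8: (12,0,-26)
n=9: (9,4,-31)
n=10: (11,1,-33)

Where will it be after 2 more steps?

Differencing gives (-3,+4,-5), (+2,-3,-2), (+3,+0,-4), (+5,-4,-1), (-3,+4,-5), (+2,-3,-2), (+3,+0,-4), (+5,-4,-1), (-3,+4,-5), (+2,-3,-2). This is the pattern (-3,+4,-5), (+2,-3,-2), (+3,+0,-4), (+5,-4,-1) repeated.
step 11: apply (+3,+0,-4) → (14,1,-37)
step 12: apply (+5,-4,-1) → (19,-3,-38)

(19,-3,-38)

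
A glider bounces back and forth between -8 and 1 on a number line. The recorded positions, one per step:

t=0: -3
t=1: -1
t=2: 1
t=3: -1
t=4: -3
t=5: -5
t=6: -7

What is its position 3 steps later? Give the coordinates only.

The value travels 2 per step and bounces off the walls at -8 and 1.
  step 7: -7 → -7
  step 8: -7 → -5
  step 9: -5 → -3

-3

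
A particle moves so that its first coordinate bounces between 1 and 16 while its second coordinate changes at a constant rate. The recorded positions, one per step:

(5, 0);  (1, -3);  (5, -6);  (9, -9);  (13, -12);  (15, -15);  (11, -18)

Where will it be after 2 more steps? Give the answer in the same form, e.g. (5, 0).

(3, -24)

The first coordinate travels 4 per step and bounces off the walls at 1 and 16.
  step 7: 11 → 7
  step 8: 7 → 3
The second coordinate changes by -3 each step: at step 8 it is -24.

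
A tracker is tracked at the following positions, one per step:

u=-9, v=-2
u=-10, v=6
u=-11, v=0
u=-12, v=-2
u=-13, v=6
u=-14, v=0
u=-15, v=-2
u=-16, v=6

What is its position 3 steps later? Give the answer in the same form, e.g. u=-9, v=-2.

The u coordinate changes by -1 each step, so at step 10 it is -9 + 10·(-1) = -19.
The v coordinate repeats the cycle [-2, 6, 0] with period 3; step 10 mod 3 = 1, giving 6.

u=-19, v=6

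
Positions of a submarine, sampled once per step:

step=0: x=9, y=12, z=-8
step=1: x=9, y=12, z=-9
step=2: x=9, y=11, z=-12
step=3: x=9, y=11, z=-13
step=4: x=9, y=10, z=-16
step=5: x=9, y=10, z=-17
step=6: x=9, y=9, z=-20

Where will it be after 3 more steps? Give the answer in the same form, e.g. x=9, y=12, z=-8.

x=9, y=8, z=-25

Differencing gives (+0, +0, -1), (+0, -1, -3), (+0, +0, -1), (+0, -1, -3), (+0, +0, -1), (+0, -1, -3). This is the pattern (+0, +0, -1), (+0, -1, -3) repeated.
step 7: apply (+0, +0, -1) → x=9, y=9, z=-21
step 8: apply (+0, -1, -3) → x=9, y=8, z=-24
step 9: apply (+0, +0, -1) → x=9, y=8, z=-25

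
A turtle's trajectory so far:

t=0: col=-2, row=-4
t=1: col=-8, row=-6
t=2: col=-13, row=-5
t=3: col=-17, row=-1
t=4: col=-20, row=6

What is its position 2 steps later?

Successive displacements: (-6, -2), (-5, +1), (-4, +4), (-3, +7) — each changes by (+1, +3).
step 5: col=-20, row=6 + (-2, +10) → col=-22, row=16
step 6: col=-22, row=16 + (-1, +13) → col=-23, row=29

col=-23, row=29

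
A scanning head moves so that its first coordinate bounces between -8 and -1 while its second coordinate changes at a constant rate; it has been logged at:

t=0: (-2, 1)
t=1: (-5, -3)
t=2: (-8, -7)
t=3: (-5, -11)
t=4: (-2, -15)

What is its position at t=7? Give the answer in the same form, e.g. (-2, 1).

The first coordinate reflects between -8 and -1, moving 3 per step.
  step 5: -2 → -3
  step 6: -3 → -6
  step 7: -6 → -7
The second coordinate changes by -4 each step: at step 7 it is -27.

(-7, -27)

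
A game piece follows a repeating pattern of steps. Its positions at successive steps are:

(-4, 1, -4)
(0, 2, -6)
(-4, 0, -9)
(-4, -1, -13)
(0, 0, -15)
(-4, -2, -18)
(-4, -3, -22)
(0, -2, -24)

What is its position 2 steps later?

(-4, -5, -31)

The moves between consecutive positions are (+4, +1, -2), (-4, -2, -3), (+0, -1, -4), (+4, +1, -2), (-4, -2, -3), (+0, -1, -4), (+4, +1, -2); they repeat the 3-cycle [(+4, +1, -2), (-4, -2, -3), (+0, -1, -4)].
step 8: apply (-4, -2, -3) → (-4, -4, -27)
step 9: apply (+0, -1, -4) → (-4, -5, -31)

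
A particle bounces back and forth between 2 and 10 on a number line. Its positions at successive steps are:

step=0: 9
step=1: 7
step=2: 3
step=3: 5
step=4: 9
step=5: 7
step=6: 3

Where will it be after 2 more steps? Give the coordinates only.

9

The value reflects between 2 and 10, moving 4 per step.
  step 7: 3 → 5
  step 8: 5 → 9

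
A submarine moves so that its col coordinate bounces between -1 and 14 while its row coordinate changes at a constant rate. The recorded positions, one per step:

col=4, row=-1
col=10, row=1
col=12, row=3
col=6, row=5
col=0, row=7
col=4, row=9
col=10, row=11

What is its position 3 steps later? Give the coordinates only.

The col coordinate travels 6 per step and bounces off the walls at -1 and 14.
  step 7: 10 → 12
  step 8: 12 → 6
  step 9: 6 → 0
The row coordinate changes by +2 each step: at step 9 it is 17.

col=0, row=17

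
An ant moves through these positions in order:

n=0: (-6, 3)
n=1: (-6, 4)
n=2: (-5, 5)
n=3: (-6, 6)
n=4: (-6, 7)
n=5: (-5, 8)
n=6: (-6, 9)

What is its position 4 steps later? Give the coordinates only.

First: cycles through -6, -6, -5 every 3 steps. Step 10 lands at position 1 of the cycle → -6.
Second: linear, +1 per step → 13 at step 10.

(-6, 13)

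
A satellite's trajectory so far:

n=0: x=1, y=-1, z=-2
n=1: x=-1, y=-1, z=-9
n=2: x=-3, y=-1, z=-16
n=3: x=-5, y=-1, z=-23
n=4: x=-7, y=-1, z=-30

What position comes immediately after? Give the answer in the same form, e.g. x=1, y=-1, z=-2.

x=-9, y=-1, z=-37

Constant displacement of (-2, +0, -7) per step.
step 5: x=-7, y=-1, z=-30 + (-2, +0, -7) → x=-9, y=-1, z=-37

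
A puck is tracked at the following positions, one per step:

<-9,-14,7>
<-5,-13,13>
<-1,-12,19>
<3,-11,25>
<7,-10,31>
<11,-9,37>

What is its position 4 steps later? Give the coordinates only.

Constant displacement of <+4,+1,+6> per step.
step 6: <11,-9,37> + <+4,+1,+6> → <15,-8,43>
step 7: <15,-8,43> + <+4,+1,+6> → <19,-7,49>
step 8: <19,-7,49> + <+4,+1,+6> → <23,-6,55>
step 9: <23,-6,55> + <+4,+1,+6> → <27,-5,61>

<27,-5,61>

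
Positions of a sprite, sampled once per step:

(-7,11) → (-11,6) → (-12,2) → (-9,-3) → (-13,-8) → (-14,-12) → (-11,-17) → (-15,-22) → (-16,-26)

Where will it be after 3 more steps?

(-18,-40)

The moves between consecutive positions are (-4,-5), (-1,-4), (+3,-5), (-4,-5), (-1,-4), (+3,-5), (-4,-5), (-1,-4); they repeat the 3-cycle [(-4,-5), (-1,-4), (+3,-5)].
step 9: apply (+3,-5) → (-13,-31)
step 10: apply (-4,-5) → (-17,-36)
step 11: apply (-1,-4) → (-18,-40)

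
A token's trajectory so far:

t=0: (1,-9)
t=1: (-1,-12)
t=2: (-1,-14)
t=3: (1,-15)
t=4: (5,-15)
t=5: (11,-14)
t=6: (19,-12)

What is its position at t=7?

(29,-9)

First differences are (-2,-3), (+0,-2), (+2,-1), (+4,+0), (+6,+1), (+8,+2); their common second difference is (+2,+1) (constant acceleration).
step 7: (19,-12) + (+10,+3) → (29,-9)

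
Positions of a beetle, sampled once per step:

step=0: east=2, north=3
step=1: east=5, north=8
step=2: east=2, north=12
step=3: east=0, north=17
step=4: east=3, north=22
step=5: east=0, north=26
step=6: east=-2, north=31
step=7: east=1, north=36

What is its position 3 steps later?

east=-1, north=50

The moves between consecutive positions are (+3,+5), (-3,+4), (-2,+5), (+3,+5), (-3,+4), (-2,+5), (+3,+5); they repeat the 3-cycle [(+3,+5), (-3,+4), (-2,+5)].
step 8: apply (-3,+4) → east=-2, north=40
step 9: apply (-2,+5) → east=-4, north=45
step 10: apply (+3,+5) → east=-1, north=50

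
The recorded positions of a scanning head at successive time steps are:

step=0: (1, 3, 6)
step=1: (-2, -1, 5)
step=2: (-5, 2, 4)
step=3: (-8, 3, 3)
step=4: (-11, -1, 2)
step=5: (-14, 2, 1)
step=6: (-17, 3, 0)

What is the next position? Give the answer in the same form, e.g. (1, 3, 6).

First: linear, -3 per step → -20 at step 7.
Second: cycles through 3, -1, 2 every 3 steps. Step 7 lands at position 1 of the cycle → -1.
Third: linear, -1 per step → -1 at step 7.

(-20, -1, -1)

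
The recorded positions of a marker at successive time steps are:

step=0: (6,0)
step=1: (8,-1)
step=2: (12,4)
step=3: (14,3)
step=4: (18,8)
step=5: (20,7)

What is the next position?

(24,12)

Step-to-step displacements: (+2,-1), (+4,+5), (+2,-1), (+4,+5), (+2,-1) — a repeating cycle of length 2.
step 6: apply (+4,+5) → (24,12)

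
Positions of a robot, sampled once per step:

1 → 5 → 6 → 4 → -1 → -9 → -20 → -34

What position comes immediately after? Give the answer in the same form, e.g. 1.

First differences are +4, +1, -2, -5, -8, -11, -14; their common second difference is -3 (constant acceleration).
step 8: -34 − 17 → -51

-51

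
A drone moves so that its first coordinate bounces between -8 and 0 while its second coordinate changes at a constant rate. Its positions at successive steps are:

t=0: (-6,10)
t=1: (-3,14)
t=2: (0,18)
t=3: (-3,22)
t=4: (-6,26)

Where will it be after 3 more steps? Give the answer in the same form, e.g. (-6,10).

The first coordinate reflects between -8 and 0, moving 3 per step.
  step 5: -6 → -7
  step 6: -7 → -4
  step 7: -4 → -1
The second coordinate changes by +4 each step: at step 7 it is 38.

(-1,38)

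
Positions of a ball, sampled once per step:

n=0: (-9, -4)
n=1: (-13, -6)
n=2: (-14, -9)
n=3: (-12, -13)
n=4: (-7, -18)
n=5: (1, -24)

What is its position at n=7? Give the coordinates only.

Taking differences between consecutive positions: (-4, -2), (-1, -3), (+2, -4), (+5, -5), (+8, -6). These grow by (+3, -1) each step.
step 6: (1, -24) + (+11, -7) → (12, -31)
step 7: (12, -31) + (+14, -8) → (26, -39)

(26, -39)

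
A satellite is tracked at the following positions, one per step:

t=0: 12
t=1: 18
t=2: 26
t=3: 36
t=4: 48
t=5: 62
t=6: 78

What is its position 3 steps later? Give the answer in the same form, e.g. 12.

138

Successive displacements: +6, +8, +10, +12, +14, +16 — each changes by +2.
step 7: 78 + 18 → 96
step 8: 96 + 20 → 116
step 9: 116 + 22 → 138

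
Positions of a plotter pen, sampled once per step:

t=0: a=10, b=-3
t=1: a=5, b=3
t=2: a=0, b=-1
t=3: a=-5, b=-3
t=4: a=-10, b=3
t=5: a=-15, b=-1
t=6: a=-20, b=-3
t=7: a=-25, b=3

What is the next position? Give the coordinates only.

A: linear, -5 per step → -30 at step 8.
B: cycles through -3, 3, -1 every 3 steps. Step 8 lands at position 2 of the cycle → -1.

a=-30, b=-1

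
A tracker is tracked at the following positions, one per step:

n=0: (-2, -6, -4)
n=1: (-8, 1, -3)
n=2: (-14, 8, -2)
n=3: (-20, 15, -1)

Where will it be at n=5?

(-32, 29, 1)

Constant displacement of (-6, +7, +1) per step.
step 4: (-20, 15, -1) + (-6, +7, +1) → (-26, 22, 0)
step 5: (-26, 22, 0) + (-6, +7, +1) → (-32, 29, 1)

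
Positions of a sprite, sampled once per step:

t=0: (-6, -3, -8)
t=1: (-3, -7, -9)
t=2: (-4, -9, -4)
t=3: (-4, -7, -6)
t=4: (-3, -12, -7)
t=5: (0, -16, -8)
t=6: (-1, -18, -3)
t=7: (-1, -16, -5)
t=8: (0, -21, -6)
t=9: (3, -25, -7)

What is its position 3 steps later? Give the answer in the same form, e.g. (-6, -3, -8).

Step-to-step displacements: (+3, -4, -1), (-1, -2, +5), (+0, +2, -2), (+1, -5, -1), (+3, -4, -1), (-1, -2, +5), (+0, +2, -2), (+1, -5, -1), (+3, -4, -1) — a repeating cycle of length 4.
step 10: apply (-1, -2, +5) → (2, -27, -2)
step 11: apply (+0, +2, -2) → (2, -25, -4)
step 12: apply (+1, -5, -1) → (3, -30, -5)

(3, -30, -5)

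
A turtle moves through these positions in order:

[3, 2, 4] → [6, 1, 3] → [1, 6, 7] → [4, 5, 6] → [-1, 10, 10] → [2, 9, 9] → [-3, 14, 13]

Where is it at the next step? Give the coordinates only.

[0, 13, 12]

The moves between consecutive positions are [+3, -1, -1], [-5, +5, +4], [+3, -1, -1], [-5, +5, +4], [+3, -1, -1], [-5, +5, +4]; they repeat the 2-cycle [[+3, -1, -1], [-5, +5, +4]].
step 7: apply [+3, -1, -1] → [0, 13, 12]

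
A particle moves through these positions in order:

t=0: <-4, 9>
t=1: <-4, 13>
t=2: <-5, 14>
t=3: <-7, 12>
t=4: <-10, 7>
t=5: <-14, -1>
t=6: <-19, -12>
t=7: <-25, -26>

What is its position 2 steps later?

Successive displacements: <+0, +4>, <-1, +1>, <-2, -2>, <-3, -5>, <-4, -8>, <-5, -11>, <-6, -14> — each changes by <-1, -3>.
step 8: <-25, -26> + <-7, -17> → <-32, -43>
step 9: <-32, -43> + <-8, -20> → <-40, -63>

<-40, -63>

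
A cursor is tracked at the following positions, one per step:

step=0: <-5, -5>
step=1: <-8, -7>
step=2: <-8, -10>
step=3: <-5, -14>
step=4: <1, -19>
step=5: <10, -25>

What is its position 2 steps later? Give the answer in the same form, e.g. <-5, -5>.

<37, -40>

Successive displacements: <-3, -2>, <+0, -3>, <+3, -4>, <+6, -5>, <+9, -6> — each changes by <+3, -1>.
step 6: <10, -25> + <+12, -7> → <22, -32>
step 7: <22, -32> + <+15, -8> → <37, -40>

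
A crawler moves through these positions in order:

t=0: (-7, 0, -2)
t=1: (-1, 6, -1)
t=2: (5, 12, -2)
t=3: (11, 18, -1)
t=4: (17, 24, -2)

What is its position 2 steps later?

(29, 36, -2)

First: linear, +6 per step → 29 at step 6.
Second: linear, +6 per step → 36 at step 6.
Third: cycles through -2, -1 every 2 steps. Step 6 lands at position 0 of the cycle → -2.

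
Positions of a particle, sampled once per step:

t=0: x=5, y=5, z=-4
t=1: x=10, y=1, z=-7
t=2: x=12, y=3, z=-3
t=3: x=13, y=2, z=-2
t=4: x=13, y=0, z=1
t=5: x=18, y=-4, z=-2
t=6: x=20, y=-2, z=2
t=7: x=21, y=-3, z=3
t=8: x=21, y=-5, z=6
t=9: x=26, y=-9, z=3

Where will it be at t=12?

x=29, y=-10, z=11

Differencing gives (+5, -4, -3), (+2, +2, +4), (+1, -1, +1), (+0, -2, +3), (+5, -4, -3), (+2, +2, +4), (+1, -1, +1), (+0, -2, +3), (+5, -4, -3). This is the pattern (+5, -4, -3), (+2, +2, +4), (+1, -1, +1), (+0, -2, +3) repeated.
step 10: apply (+2, +2, +4) → x=28, y=-7, z=7
step 11: apply (+1, -1, +1) → x=29, y=-8, z=8
step 12: apply (+0, -2, +3) → x=29, y=-10, z=11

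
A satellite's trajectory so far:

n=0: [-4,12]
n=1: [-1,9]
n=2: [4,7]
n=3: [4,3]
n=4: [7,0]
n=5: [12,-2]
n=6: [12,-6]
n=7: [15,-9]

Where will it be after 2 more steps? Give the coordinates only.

[20,-15]

Differencing gives [+3,-3], [+5,-2], [+0,-4], [+3,-3], [+5,-2], [+0,-4], [+3,-3]. This is the pattern [+3,-3], [+5,-2], [+0,-4] repeated.
step 8: apply [+5,-2] → [20,-11]
step 9: apply [+0,-4] → [20,-15]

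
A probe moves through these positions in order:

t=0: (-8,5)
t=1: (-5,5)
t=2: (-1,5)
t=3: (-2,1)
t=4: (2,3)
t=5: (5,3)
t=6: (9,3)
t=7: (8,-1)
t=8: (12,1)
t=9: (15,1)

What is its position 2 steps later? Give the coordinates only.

The moves between consecutive positions are (+3,+0), (+4,+0), (-1,-4), (+4,+2), (+3,+0), (+4,+0), (-1,-4), (+4,+2), (+3,+0); they repeat the 4-cycle [(+3,+0), (+4,+0), (-1,-4), (+4,+2)].
step 10: apply (+4,+0) → (19,1)
step 11: apply (-1,-4) → (18,-3)

(18,-3)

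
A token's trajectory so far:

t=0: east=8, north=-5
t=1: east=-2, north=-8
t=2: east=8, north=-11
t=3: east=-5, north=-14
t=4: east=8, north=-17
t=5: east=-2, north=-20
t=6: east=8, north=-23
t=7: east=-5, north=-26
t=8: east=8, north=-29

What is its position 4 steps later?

East: cycles through 8, -2, 8, -5 every 4 steps. Step 12 lands at position 0 of the cycle → 8.
North: linear, -3 per step → -41 at step 12.

east=8, north=-41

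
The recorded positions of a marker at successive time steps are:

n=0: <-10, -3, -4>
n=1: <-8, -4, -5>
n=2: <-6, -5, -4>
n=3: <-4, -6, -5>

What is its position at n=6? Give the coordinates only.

<2, -9, -4>

First: linear, +2 per step → 2 at step 6.
Second: linear, -1 per step → -9 at step 6.
Third: cycles through -4, -5 every 2 steps. Step 6 lands at position 0 of the cycle → -4.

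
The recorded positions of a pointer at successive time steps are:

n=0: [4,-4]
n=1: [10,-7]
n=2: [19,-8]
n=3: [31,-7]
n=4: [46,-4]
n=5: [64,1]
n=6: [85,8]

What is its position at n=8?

First differences are [+6,-3], [+9,-1], [+12,+1], [+15,+3], [+18,+5], [+21,+7]; their common second difference is [+3,+2] (constant acceleration).
step 7: [85,8] + [+24,+9] → [109,17]
step 8: [109,17] + [+27,+11] → [136,28]

[136,28]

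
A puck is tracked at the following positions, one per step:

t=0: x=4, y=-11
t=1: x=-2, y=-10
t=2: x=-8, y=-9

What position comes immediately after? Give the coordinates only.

Each step adds (-6, +1) to the position.
step 3: x=-8, y=-9 + (-6, +1) → x=-14, y=-8

x=-14, y=-8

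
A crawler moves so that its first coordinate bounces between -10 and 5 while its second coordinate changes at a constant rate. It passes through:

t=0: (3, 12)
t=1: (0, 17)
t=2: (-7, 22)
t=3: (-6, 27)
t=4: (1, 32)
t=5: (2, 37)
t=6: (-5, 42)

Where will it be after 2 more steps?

The first coordinate reflects between -10 and 5, moving 7 per step.
  step 7: -5 → -8
  step 8: -8 → -1
The second coordinate changes by +5 each step: at step 8 it is 52.

(-1, 52)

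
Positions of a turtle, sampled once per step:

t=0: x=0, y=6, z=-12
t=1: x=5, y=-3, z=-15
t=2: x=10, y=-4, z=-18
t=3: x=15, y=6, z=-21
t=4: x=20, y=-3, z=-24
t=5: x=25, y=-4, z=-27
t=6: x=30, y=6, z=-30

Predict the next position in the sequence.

X: linear, +5 per step → 35 at step 7.
Y: cycles through 6, -3, -4 every 3 steps. Step 7 lands at position 1 of the cycle → -3.
Z: linear, -3 per step → -33 at step 7.

x=35, y=-3, z=-33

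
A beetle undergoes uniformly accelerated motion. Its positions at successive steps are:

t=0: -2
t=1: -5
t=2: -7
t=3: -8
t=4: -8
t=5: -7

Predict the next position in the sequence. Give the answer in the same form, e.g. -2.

Taking differences between consecutive positions: -3, -2, -1, +0, +1. These grow by +1 each step.
step 6: -7 + 2 → -5

-5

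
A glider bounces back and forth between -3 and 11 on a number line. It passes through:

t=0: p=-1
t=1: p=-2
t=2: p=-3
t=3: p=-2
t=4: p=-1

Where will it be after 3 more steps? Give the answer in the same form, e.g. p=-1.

p=2

The value travels 1 per step and bounces off the walls at -3 and 11.
  step 5: -1 → 0
  step 6: 0 → 1
  step 7: 1 → 2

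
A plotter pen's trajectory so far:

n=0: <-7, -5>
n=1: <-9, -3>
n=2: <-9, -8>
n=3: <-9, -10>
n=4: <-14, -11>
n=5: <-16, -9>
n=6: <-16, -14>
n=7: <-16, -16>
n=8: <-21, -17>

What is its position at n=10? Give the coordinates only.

Step-to-step displacements: <-2, +2>, <+0, -5>, <+0, -2>, <-5, -1>, <-2, +2>, <+0, -5>, <+0, -2>, <-5, -1> — a repeating cycle of length 4.
step 9: apply <-2, +2> → <-23, -15>
step 10: apply <+0, -5> → <-23, -20>

<-23, -20>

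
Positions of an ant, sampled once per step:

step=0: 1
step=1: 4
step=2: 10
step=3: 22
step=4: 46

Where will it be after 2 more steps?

The jumps are +3, +6, +12, +24 — a geometric progression with ratio 2.
step 5: 46 + 48 → 94
step 6: 94 + 96 → 190

190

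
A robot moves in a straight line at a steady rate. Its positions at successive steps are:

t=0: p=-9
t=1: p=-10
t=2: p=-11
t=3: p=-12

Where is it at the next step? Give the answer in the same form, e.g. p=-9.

Each step adds -1 to the position.
step 4: -12 − 1 → p=-13

p=-13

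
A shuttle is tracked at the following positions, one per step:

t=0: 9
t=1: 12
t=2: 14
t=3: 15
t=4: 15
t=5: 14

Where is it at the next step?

Taking differences between consecutive positions: +3, +2, +1, +0, -1. These grow by -1 each step.
step 6: 14 − 2 → 12

12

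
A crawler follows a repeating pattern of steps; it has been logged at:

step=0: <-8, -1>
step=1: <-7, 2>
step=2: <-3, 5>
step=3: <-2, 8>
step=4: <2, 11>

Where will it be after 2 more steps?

The moves between consecutive positions are <+1, +3>, <+4, +3>, <+1, +3>, <+4, +3>; they repeat the 2-cycle [<+1, +3>, <+4, +3>].
step 5: apply <+1, +3> → <3, 14>
step 6: apply <+4, +3> → <7, 17>

<7, 17>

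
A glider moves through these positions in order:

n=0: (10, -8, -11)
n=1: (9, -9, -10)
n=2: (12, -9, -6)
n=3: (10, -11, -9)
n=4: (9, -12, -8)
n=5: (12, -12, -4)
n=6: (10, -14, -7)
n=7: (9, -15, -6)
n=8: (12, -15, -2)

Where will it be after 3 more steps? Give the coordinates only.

(12, -18, 0)

The moves between consecutive positions are (-1, -1, +1), (+3, +0, +4), (-2, -2, -3), (-1, -1, +1), (+3, +0, +4), (-2, -2, -3), (-1, -1, +1), (+3, +0, +4); they repeat the 3-cycle [(-1, -1, +1), (+3, +0, +4), (-2, -2, -3)].
step 9: apply (-2, -2, -3) → (10, -17, -5)
step 10: apply (-1, -1, +1) → (9, -18, -4)
step 11: apply (+3, +0, +4) → (12, -18, 0)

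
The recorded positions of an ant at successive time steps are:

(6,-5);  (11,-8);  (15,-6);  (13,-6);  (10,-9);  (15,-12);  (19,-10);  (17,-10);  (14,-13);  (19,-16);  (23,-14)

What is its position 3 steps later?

Differencing gives (+5,-3), (+4,+2), (-2,+0), (-3,-3), (+5,-3), (+4,+2), (-2,+0), (-3,-3), (+5,-3), (+4,+2). This is the pattern (+5,-3), (+4,+2), (-2,+0), (-3,-3) repeated.
step 11: apply (-2,+0) → (21,-14)
step 12: apply (-3,-3) → (18,-17)
step 13: apply (+5,-3) → (23,-20)

(23,-20)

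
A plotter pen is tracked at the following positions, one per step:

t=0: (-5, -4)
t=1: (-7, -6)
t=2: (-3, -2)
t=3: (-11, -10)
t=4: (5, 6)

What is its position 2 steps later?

(37, 38)

Step-to-step displacements: (-2, -2), (+4, +4), (-8, -8), (+16, +16); each is -2× the previous.
step 5: (5, 6) + (-32, -32) → (-27, -26)
step 6: (-27, -26) + (+64, +64) → (37, 38)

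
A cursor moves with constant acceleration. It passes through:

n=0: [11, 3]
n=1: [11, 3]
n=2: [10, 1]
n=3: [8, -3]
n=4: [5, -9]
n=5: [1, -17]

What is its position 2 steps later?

Successive displacements: [+0, +0], [-1, -2], [-2, -4], [-3, -6], [-4, -8] — each changes by [-1, -2].
step 6: [1, -17] + [-5, -10] → [-4, -27]
step 7: [-4, -27] + [-6, -12] → [-10, -39]

[-10, -39]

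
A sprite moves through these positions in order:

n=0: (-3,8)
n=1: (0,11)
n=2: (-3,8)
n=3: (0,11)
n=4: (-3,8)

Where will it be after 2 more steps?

(-3,8)

Consecutive displacements (+3,+3), (-3,-3), (+3,+3), (-3,-3) scale by a factor of -1 each step.
step 5: (-3,8) + (+3,+3) → (0,11)
step 6: (0,11) + (-3,-3) → (-3,8)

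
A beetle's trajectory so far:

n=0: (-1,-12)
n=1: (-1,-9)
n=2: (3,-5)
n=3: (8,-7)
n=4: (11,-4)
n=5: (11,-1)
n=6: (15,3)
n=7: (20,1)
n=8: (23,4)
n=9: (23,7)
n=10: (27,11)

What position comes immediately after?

Step-to-step displacements: (+0,+3), (+4,+4), (+5,-2), (+3,+3), (+0,+3), (+4,+4), (+5,-2), (+3,+3), (+0,+3), (+4,+4) — a repeating cycle of length 4.
step 11: apply (+5,-2) → (32,9)

(32,9)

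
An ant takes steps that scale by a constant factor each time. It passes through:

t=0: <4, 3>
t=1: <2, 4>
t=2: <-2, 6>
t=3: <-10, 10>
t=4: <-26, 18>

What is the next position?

<-58, 34>

Step-to-step displacements: <-2, +1>, <-4, +2>, <-8, +4>, <-16, +8>; each is 2× the previous.
step 5: <-26, 18> + <-32, +16> → <-58, 34>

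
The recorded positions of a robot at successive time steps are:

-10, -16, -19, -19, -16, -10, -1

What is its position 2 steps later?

First differences are -6, -3, +0, +3, +6, +9; their common second difference is +3 (constant acceleration).
step 7: -1 + 12 → 11
step 8: 11 + 15 → 26

26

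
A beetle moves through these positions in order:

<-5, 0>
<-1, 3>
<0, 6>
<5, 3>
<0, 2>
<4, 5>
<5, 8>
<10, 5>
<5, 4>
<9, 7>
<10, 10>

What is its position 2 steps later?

The moves between consecutive positions are <+4, +3>, <+1, +3>, <+5, -3>, <-5, -1>, <+4, +3>, <+1, +3>, <+5, -3>, <-5, -1>, <+4, +3>, <+1, +3>; they repeat the 4-cycle [<+4, +3>, <+1, +3>, <+5, -3>, <-5, -1>].
step 11: apply <+5, -3> → <15, 7>
step 12: apply <-5, -1> → <10, 6>

<10, 6>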